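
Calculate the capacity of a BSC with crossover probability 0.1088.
0.5037 bits

For a binary symmetric channel (BSC) with error probability p:
Capacity C = 1 - H(p) bits per symbol

where H(p) = -p log₂(p) - (1-p) log₂(1-p) is the binary entropy function.

H(0.1088) = 0.4963 bits
C = 1 - 0.4963 = 0.5037 bits per symbol

This means we can reliably transmit up to 0.5037 bits of information per channel use.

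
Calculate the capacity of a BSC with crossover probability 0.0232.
0.8410 bits

For a binary symmetric channel (BSC) with error probability p:
Capacity C = 1 - H(p) bits per symbol

where H(p) = -p log₂(p) - (1-p) log₂(1-p) is the binary entropy function.

H(0.0232) = 0.1590 bits
C = 1 - 0.1590 = 0.8410 bits per symbol

This means we can reliably transmit up to 0.8410 bits of information per channel use.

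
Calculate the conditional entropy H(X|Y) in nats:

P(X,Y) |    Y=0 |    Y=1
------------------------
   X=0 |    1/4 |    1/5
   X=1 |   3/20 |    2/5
0.6465 nats

Using the chain rule: H(X|Y) = H(X,Y) - H(Y)

First, compute H(X,Y) = 1.3195 nats

Marginal P(Y) = (2/5, 3/5)
H(Y) = 0.6730 nats

H(X|Y) = H(X,Y) - H(Y) = 1.3195 - 0.6730 = 0.6465 nats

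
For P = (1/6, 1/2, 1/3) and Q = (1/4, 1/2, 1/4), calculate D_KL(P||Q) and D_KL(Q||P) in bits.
D_KL(P||Q) = 0.0409, D_KL(Q||P) = 0.0425

KL divergence is not symmetric: D_KL(P||Q) ≠ D_KL(Q||P) in general.

D_KL(P||Q) = 0.0409 bits
D_KL(Q||P) = 0.0425 bits

No, they are not equal!

This asymmetry is why KL divergence is not a true distance metric.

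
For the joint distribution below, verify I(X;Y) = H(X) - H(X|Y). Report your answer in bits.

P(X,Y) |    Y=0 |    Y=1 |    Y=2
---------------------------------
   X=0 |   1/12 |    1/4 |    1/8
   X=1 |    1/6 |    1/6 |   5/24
I(X;Y) = 0.0427 bits

Mutual information has multiple equivalent forms:
- I(X;Y) = H(X) - H(X|Y)
- I(X;Y) = H(Y) - H(Y|X)
- I(X;Y) = H(X) + H(Y) - H(X,Y)

Computing all quantities:
H(X) = 0.9950, H(Y) = 1.5546, H(X,Y) = 2.5069
H(X|Y) = 0.9523, H(Y|X) = 1.5119

Verification:
H(X) - H(X|Y) = 0.9950 - 0.9523 = 0.0427
H(Y) - H(Y|X) = 1.5546 - 1.5119 = 0.0427
H(X) + H(Y) - H(X,Y) = 0.9950 + 1.5546 - 2.5069 = 0.0427

All forms give I(X;Y) = 0.0427 bits. ✓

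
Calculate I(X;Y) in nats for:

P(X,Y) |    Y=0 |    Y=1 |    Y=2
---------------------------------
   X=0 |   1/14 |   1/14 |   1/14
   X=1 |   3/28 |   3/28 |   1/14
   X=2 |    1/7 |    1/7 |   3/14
0.0132 nats

Mutual information: I(X;Y) = H(X) + H(Y) - H(X,Y)

Marginals:
P(X) = (3/14, 2/7, 1/2), H(X) = 1.0346 nats
P(Y) = (9/28, 9/28, 5/14), H(Y) = 1.0974 nats

Joint entropy: H(X,Y) = 2.1187 nats

I(X;Y) = 1.0346 + 1.0974 - 2.1187 = 0.0132 nats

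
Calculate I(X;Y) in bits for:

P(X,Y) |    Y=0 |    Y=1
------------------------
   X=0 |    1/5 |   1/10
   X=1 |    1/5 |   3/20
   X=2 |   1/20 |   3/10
0.1654 bits

Mutual information: I(X;Y) = H(X) + H(Y) - H(X,Y)

Marginals:
P(X) = (3/10, 7/20, 7/20), H(X) = 1.5813 bits
P(Y) = (9/20, 11/20), H(Y) = 0.9928 bits

Joint entropy: H(X,Y) = 2.4087 bits

I(X;Y) = 1.5813 + 0.9928 - 2.4087 = 0.1654 bits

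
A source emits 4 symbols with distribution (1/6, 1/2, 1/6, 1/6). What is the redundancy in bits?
0.2075 bits

Redundancy measures how far a source is from maximum entropy:
R = H_max - H(X)

Maximum entropy for 4 symbols: H_max = log_2(4) = 2.0000 bits
Actual entropy: H(X) = 1.7925 bits
Redundancy: R = 2.0000 - 1.7925 = 0.2075 bits

This redundancy represents potential for compression: the source could be compressed by 0.2075 bits per symbol.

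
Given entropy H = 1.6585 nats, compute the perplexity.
5.2514

Perplexity is e^H (or exp(H) for natural log).

H = 1.6585 nats
Perplexity = e^1.6585 = 5.2514

Interpretation: The model's uncertainty is equivalent to choosing uniformly among 5.3 options.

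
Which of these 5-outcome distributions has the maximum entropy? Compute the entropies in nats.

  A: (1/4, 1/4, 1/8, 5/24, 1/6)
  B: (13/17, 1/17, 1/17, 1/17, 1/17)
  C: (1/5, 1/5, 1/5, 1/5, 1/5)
C

For a discrete distribution over n outcomes, entropy is maximized by the uniform distribution.

Computing entropies:
H(A) = 1.5785 nats
H(B) = 0.8718 nats
H(C) = 1.6094 nats

The uniform distribution (where all probabilities equal 1/5) achieves the maximum entropy of log_e(5) = 1.6094 nats.

Distribution C has the highest entropy.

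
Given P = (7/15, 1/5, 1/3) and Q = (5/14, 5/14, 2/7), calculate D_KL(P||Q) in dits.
0.0262 dits

KL divergence: D_KL(P||Q) = Σ p(x) log(p(x)/q(x))

Computing term by term:
  x=0: 7/15 × log_10[(7/15)/(5/14)] = 7/15 × 0.1162 = 0.0542
  x=1: 1/5 × log_10[(1/5)/(5/14)] = 1/5 × -0.2518 = -0.0504
  x=2: 1/3 × log_10[(1/3)/(2/7)] = 1/3 × 0.0669 = 0.0223

D_KL(P||Q) = 0.0262 dits

Note: KL divergence is always non-negative and equals 0 iff P = Q.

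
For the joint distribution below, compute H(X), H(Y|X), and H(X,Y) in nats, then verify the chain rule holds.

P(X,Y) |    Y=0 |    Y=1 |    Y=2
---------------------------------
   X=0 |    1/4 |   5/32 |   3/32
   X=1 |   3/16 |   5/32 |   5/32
H(X,Y) = 1.7525, H(X) = 0.6931, H(Y|X) = 1.0594 (all in nats)

Chain rule: H(X,Y) = H(X) + H(Y|X)

Left side — joint entropy directly:
H(X,Y) = -Σ p(x,y) log p(x,y) = 1.7525 nats

Right side — compute H(Y|X) from the conditional distributions:
P(X) = (1/2, 1/2), so H(X) = 0.6931 nats
H(Y|X) = Σ_x P(X=x) · H(Y|X=x):
  P(Y|X=0) = (1/2, 5/16, 3/16), H(Y|X=0) = 1.0239, weight P(X=0) = 1/2
  P(Y|X=1) = (3/8, 5/16, 5/16), H(Y|X=1) = 1.0948, weight P(X=1) = 1/2
H(Y|X) = 1.0594 nats

H(X) + H(Y|X) = 0.6931 + 1.0594 = 1.7525 nats

Both sides equal 1.7525 nats. ✓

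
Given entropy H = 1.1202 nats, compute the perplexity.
3.0655

Perplexity is e^H (or exp(H) for natural log).

H = 1.1202 nats
Perplexity = e^1.1202 = 3.0655

Interpretation: The model's uncertainty is equivalent to choosing uniformly among 3.1 options.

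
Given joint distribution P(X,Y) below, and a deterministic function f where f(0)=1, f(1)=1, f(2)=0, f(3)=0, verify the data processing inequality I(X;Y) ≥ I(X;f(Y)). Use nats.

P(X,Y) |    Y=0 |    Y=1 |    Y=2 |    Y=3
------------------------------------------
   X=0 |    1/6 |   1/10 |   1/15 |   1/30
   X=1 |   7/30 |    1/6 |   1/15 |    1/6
I(X;Y) = 0.0265, I(X;f(Y)) = 0.0049, inequality holds: 0.0265 ≥ 0.0049

Data Processing Inequality: For any Markov chain X → Y → Z, we have I(X;Y) ≥ I(X;Z).

Here Z = f(Y) is a deterministic function of Y, forming X → Y → Z.

Original I(X;Y) = 0.0265 nats

After applying f:
P(X,Z) where Z=f(Y):
- P(X,Z=0) = P(X,Y=2) + P(X,Y=3)
- P(X,Z=1) = P(X,Y=0) + P(X,Y=1)

I(X;Z) = I(X;f(Y)) = 0.0049 nats

Verification: 0.0265 ≥ 0.0049 ✓

Information cannot be created by processing; the function f can only lose information about X.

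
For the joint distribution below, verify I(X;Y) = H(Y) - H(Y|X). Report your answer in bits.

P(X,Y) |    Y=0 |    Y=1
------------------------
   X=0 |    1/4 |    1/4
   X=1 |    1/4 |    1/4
I(X;Y) = 0.0000 bits

Mutual information has multiple equivalent forms:
- I(X;Y) = H(X) - H(X|Y)
- I(X;Y) = H(Y) - H(Y|X)
- I(X;Y) = H(X) + H(Y) - H(X,Y)

Computing all quantities:
H(X) = 1.0000, H(Y) = 1.0000, H(X,Y) = 2.0000
H(X|Y) = 1.0000, H(Y|X) = 1.0000

Verification:
H(X) - H(X|Y) = 1.0000 - 1.0000 = 0.0000
H(Y) - H(Y|X) = 1.0000 - 1.0000 = 0.0000
H(X) + H(Y) - H(X,Y) = 1.0000 + 1.0000 - 2.0000 = 0.0000

All forms give I(X;Y) = 0.0000 bits. ✓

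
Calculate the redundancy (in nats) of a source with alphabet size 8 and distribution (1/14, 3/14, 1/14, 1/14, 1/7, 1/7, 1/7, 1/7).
0.0719 nats

Redundancy measures how far a source is from maximum entropy:
R = H_max - H(X)

Maximum entropy for 8 symbols: H_max = log_e(8) = 2.0794 nats
Actual entropy: H(X) = 2.0076 nats
Redundancy: R = 2.0794 - 2.0076 = 0.0719 nats

This redundancy represents potential for compression: the source could be compressed by 0.0719 nats per symbol.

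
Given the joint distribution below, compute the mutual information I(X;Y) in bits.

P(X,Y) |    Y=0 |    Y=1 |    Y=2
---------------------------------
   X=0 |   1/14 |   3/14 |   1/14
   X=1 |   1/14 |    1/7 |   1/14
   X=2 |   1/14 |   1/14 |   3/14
0.1228 bits

Mutual information: I(X;Y) = H(X) + H(Y) - H(X,Y)

Marginals:
P(X) = (5/14, 2/7, 5/14), H(X) = 1.5774 bits
P(Y) = (3/14, 3/7, 5/14), H(Y) = 1.5306 bits

Joint entropy: H(X,Y) = 2.9852 bits

I(X;Y) = 1.5774 + 1.5306 - 2.9852 = 0.1228 bits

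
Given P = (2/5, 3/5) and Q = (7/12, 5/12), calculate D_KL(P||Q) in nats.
0.0679 nats

KL divergence: D_KL(P||Q) = Σ p(x) log(p(x)/q(x))

Computing term by term:
  x=0: 2/5 × log_e[(2/5)/(7/12)] = 2/5 × -0.3773 = -0.1509
  x=1: 3/5 × log_e[(3/5)/(5/12)] = 3/5 × 0.3646 = 0.2188

D_KL(P||Q) = 0.0679 nats

Note: KL divergence is always non-negative and equals 0 iff P = Q.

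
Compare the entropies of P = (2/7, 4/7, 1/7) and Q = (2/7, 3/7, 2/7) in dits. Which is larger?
Q

Computing entropies in dits:
H(P) = 0.4151
H(Q) = 0.4686

Distribution Q has higher entropy.

Intuition: The distribution closer to uniform (more spread out) has higher entropy.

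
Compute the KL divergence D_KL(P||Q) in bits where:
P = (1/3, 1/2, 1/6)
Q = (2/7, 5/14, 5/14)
0.1336 bits

KL divergence: D_KL(P||Q) = Σ p(x) log(p(x)/q(x))

Computing term by term:
  x=0: 1/3 × log_2[(1/3)/(2/7)] = 1/3 × 0.2224 = 0.0741
  x=1: 1/2 × log_2[(1/2)/(5/14)] = 1/2 × 0.4854 = 0.2427
  x=2: 1/6 × log_2[(1/6)/(5/14)] = 1/6 × -1.0995 = -0.1833

D_KL(P||Q) = 0.1336 bits

Note: KL divergence is always non-negative and equals 0 iff P = Q.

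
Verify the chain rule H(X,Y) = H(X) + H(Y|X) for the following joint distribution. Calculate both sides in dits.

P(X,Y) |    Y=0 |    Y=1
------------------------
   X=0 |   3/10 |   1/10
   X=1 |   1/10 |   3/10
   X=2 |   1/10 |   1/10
H(X,Y) = 0.7137, H(X) = 0.4581, H(Y|X) = 0.2556 (all in dits)

Chain rule: H(X,Y) = H(X) + H(Y|X)

Left side — joint entropy directly:
H(X,Y) = -Σ p(x,y) log p(x,y) = 0.7137 dits

Right side — compute H(Y|X) from the conditional distributions:
P(X) = (2/5, 2/5, 1/5), so H(X) = 0.4581 dits
H(Y|X) = Σ_x P(X=x) · H(Y|X=x):
  P(Y|X=0) = (3/4, 1/4), H(Y|X=0) = 0.2442, weight P(X=0) = 2/5
  P(Y|X=1) = (1/4, 3/4), H(Y|X=1) = 0.2442, weight P(X=1) = 2/5
  P(Y|X=2) = (1/2, 1/2), H(Y|X=2) = 0.3010, weight P(X=2) = 1/5
H(Y|X) = 0.2556 dits

H(X) + H(Y|X) = 0.4581 + 0.2556 = 0.7137 dits

Both sides equal 0.7137 dits. ✓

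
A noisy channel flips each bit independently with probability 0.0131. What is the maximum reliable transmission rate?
0.8993 bits

For a binary symmetric channel (BSC) with error probability p:
Capacity C = 1 - H(p) bits per symbol

where H(p) = -p log₂(p) - (1-p) log₂(1-p) is the binary entropy function.

H(0.0131) = 0.1007 bits
C = 1 - 0.1007 = 0.8993 bits per symbol

This means we can reliably transmit up to 0.8993 bits of information per channel use.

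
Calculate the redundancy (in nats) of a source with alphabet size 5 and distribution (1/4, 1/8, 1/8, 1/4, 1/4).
0.0499 nats

Redundancy measures how far a source is from maximum entropy:
R = H_max - H(X)

Maximum entropy for 5 symbols: H_max = log_e(5) = 1.6094 nats
Actual entropy: H(X) = 1.5596 nats
Redundancy: R = 1.6094 - 1.5596 = 0.0499 nats

This redundancy represents potential for compression: the source could be compressed by 0.0499 nats per symbol.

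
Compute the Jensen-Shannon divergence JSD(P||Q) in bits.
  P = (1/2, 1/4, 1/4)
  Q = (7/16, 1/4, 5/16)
0.0040 bits

Jensen-Shannon divergence is:
JSD(P||Q) = 0.5 × D_KL(P||M) + 0.5 × D_KL(Q||M)
where M = 0.5 × (P + Q) is the mixture distribution.

M = 0.5 × (1/2, 1/4, 1/4) + 0.5 × (7/16, 1/4, 5/16) = (15/32, 1/4, 9/32)

D_KL(P||M) = 0.0041 bits
D_KL(Q||M) = 0.0040 bits

JSD(P||Q) = 0.5 × 0.0041 + 0.5 × 0.0040 = 0.0040 bits

Unlike KL divergence, JSD is symmetric and bounded: 0 ≤ JSD ≤ log(2).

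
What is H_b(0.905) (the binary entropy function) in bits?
0.4529 bits

The binary entropy function is:
H(p) = -p log(p) - (1-p) log(1-p)

H(0.905) = -0.905 × log_2(0.905) - 0.095 × log_2(0.095)
H(0.905) = 0.4529 bits

Note: Binary entropy is maximized at p=0.5 (H=1 bit) and minimized at p=0 or p=1 (H=0).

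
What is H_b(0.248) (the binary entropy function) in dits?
0.2433 dits

The binary entropy function is:
H(p) = -p log(p) - (1-p) log(1-p)

H(0.248) = -0.248 × log_10(0.248) - 0.752 × log_10(0.752)
H(0.248) = 0.2433 dits

Note: Binary entropy is maximized at p=0.5 (H=1 bit) and minimized at p=0 or p=1 (H=0).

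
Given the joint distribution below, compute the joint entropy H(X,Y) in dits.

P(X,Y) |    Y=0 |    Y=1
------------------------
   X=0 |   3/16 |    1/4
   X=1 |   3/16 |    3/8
0.5829 dits

Joint entropy is H(X,Y) = -Σ_{x,y} p(x,y) log p(x,y).

Summing over all non-zero entries:
H(X,Y) = -[3/16·log_10(3/16) + 1/4·log_10(1/4) + 3/16·log_10(3/16) + 3/8·log_10(3/8)]
H(X,Y) = 0.5829 dits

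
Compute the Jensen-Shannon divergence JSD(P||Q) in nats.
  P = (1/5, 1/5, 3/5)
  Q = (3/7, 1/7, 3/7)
0.0308 nats

Jensen-Shannon divergence is:
JSD(P||Q) = 0.5 × D_KL(P||M) + 0.5 × D_KL(Q||M)
where M = 0.5 × (P + Q) is the mixture distribution.

M = 0.5 × (1/5, 1/5, 3/5) + 0.5 × (3/7, 1/7, 3/7) = (11/35, 6/35, 18/35)

D_KL(P||M) = 0.0329 nats
D_KL(Q||M) = 0.0287 nats

JSD(P||Q) = 0.5 × 0.0329 + 0.5 × 0.0287 = 0.0308 nats

Unlike KL divergence, JSD is symmetric and bounded: 0 ≤ JSD ≤ log(2).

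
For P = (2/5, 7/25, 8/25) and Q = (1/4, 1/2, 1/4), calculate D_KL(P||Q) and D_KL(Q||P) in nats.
D_KL(P||Q) = 0.1046, D_KL(Q||P) = 0.1107

KL divergence is not symmetric: D_KL(P||Q) ≠ D_KL(Q||P) in general.

D_KL(P||Q) = 0.1046 nats
D_KL(Q||P) = 0.1107 nats

No, they are not equal!

This asymmetry is why KL divergence is not a true distance metric.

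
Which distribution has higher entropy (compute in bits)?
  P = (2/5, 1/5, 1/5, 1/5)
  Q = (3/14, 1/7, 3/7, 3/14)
P

Computing entropies in bits:
H(P) = 1.9219
H(Q) = 1.8774

Distribution P has higher entropy.

Intuition: The distribution closer to uniform (more spread out) has higher entropy.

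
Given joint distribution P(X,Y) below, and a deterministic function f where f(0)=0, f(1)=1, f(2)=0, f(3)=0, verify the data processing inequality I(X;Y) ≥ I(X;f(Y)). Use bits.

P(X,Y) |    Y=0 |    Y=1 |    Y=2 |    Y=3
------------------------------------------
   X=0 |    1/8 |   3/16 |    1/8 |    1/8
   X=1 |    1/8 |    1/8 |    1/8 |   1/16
I(X;Y) = 0.0131, I(X;f(Y)) = 0.0019, inequality holds: 0.0131 ≥ 0.0019

Data Processing Inequality: For any Markov chain X → Y → Z, we have I(X;Y) ≥ I(X;Z).

Here Z = f(Y) is a deterministic function of Y, forming X → Y → Z.

Original I(X;Y) = 0.0131 bits

After applying f:
P(X,Z) where Z=f(Y):
- P(X,Z=0) = P(X,Y=0) + P(X,Y=2) + P(X,Y=3)
- P(X,Z=1) = P(X,Y=1)

I(X;Z) = I(X;f(Y)) = 0.0019 bits

Verification: 0.0131 ≥ 0.0019 ✓

Information cannot be created by processing; the function f can only lose information about X.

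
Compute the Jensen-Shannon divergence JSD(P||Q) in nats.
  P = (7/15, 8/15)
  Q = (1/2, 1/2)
0.0006 nats

Jensen-Shannon divergence is:
JSD(P||Q) = 0.5 × D_KL(P||M) + 0.5 × D_KL(Q||M)
where M = 0.5 × (P + Q) is the mixture distribution.

M = 0.5 × (7/15, 8/15) + 0.5 × (1/2, 1/2) = (0.483333, 0.516667)

D_KL(P||M) = 0.0006 nats
D_KL(Q||M) = 0.0006 nats

JSD(P||Q) = 0.5 × 0.0006 + 0.5 × 0.0006 = 0.0006 nats

Unlike KL divergence, JSD is symmetric and bounded: 0 ≤ JSD ≤ log(2).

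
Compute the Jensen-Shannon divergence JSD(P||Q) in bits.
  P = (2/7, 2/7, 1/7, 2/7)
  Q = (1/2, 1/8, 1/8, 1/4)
0.0459 bits

Jensen-Shannon divergence is:
JSD(P||Q) = 0.5 × D_KL(P||M) + 0.5 × D_KL(Q||M)
where M = 0.5 × (P + Q) is the mixture distribution.

M = 0.5 × (2/7, 2/7, 1/7, 2/7) + 0.5 × (1/2, 1/8, 1/8, 1/4) = (11/28, 0.205357, 0.133929, 0.267857)

D_KL(P||M) = 0.0448 bits
D_KL(Q||M) = 0.0471 bits

JSD(P||Q) = 0.5 × 0.0448 + 0.5 × 0.0471 = 0.0459 bits

Unlike KL divergence, JSD is symmetric and bounded: 0 ≤ JSD ≤ log(2).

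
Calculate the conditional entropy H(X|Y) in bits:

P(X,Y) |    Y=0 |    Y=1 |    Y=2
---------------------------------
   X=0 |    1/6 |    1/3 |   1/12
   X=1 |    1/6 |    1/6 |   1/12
0.9591 bits

Using the chain rule: H(X|Y) = H(X,Y) - H(Y)

First, compute H(X,Y) = 2.4183 bits

Marginal P(Y) = (1/3, 1/2, 1/6)
H(Y) = 1.4591 bits

H(X|Y) = H(X,Y) - H(Y) = 2.4183 - 1.4591 = 0.9591 bits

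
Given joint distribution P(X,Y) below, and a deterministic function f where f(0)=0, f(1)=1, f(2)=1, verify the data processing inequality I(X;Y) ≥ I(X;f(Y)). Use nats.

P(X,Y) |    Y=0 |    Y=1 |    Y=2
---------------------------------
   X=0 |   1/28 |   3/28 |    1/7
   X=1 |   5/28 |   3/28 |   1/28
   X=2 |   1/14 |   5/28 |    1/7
I(X;Y) = 0.1032, I(X;f(Y)) = 0.0835, inequality holds: 0.1032 ≥ 0.0835

Data Processing Inequality: For any Markov chain X → Y → Z, we have I(X;Y) ≥ I(X;Z).

Here Z = f(Y) is a deterministic function of Y, forming X → Y → Z.

Original I(X;Y) = 0.1032 nats

After applying f:
P(X,Z) where Z=f(Y):
- P(X,Z=0) = P(X,Y=0)
- P(X,Z=1) = P(X,Y=1) + P(X,Y=2)

I(X;Z) = I(X;f(Y)) = 0.0835 nats

Verification: 0.1032 ≥ 0.0835 ✓

Information cannot be created by processing; the function f can only lose information about X.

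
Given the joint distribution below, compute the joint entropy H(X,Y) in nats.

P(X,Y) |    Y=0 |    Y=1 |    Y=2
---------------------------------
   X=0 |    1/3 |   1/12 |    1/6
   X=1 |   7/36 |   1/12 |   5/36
1.6716 nats

Joint entropy is H(X,Y) = -Σ_{x,y} p(x,y) log p(x,y).

Summing over all non-zero entries:
H(X,Y) = -[1/3·log_e(1/3) + 1/12·log_e(1/12) + 1/6·log_e(1/6) + 7/36·log_e(7/36) + 1/12·log_e(1/12) + 5/36·log_e(5/36)]
H(X,Y) = 1.6716 nats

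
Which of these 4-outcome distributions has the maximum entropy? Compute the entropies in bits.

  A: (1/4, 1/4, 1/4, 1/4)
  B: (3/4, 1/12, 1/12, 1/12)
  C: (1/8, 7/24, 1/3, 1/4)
A

For a discrete distribution over n outcomes, entropy is maximized by the uniform distribution.

Computing entropies:
H(A) = 2.0000 bits
H(B) = 1.2075 bits
H(C) = 1.9218 bits

The uniform distribution (where all probabilities equal 1/4) achieves the maximum entropy of log_2(4) = 2.0000 bits.

Distribution A has the highest entropy.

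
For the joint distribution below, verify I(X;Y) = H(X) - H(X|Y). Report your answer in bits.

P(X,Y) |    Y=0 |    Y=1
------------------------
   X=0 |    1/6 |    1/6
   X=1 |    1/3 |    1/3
I(X;Y) = 0.0000 bits

Mutual information has multiple equivalent forms:
- I(X;Y) = H(X) - H(X|Y)
- I(X;Y) = H(Y) - H(Y|X)
- I(X;Y) = H(X) + H(Y) - H(X,Y)

Computing all quantities:
H(X) = 0.9183, H(Y) = 1.0000, H(X,Y) = 1.9183
H(X|Y) = 0.9183, H(Y|X) = 1.0000

Verification:
H(X) - H(X|Y) = 0.9183 - 0.9183 = 0.0000
H(Y) - H(Y|X) = 1.0000 - 1.0000 = 0.0000
H(X) + H(Y) - H(X,Y) = 0.9183 + 1.0000 - 1.9183 = 0.0000

All forms give I(X;Y) = 0.0000 bits. ✓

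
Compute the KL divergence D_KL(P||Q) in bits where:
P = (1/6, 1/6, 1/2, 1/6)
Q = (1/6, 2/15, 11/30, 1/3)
0.1107 bits

KL divergence: D_KL(P||Q) = Σ p(x) log(p(x)/q(x))

Computing term by term:
  x=0: 1/6 × log_2[(1/6)/(1/6)] = 1/6 × 0.0000 = 0.0000
  x=1: 1/6 × log_2[(1/6)/(2/15)] = 1/6 × 0.3219 = 0.0537
  x=2: 1/2 × log_2[(1/2)/(11/30)] = 1/2 × 0.4475 = 0.2237
  x=3: 1/6 × log_2[(1/6)/(1/3)] = 1/6 × -1.0000 = -0.1667

D_KL(P||Q) = 0.1107 bits

Note: KL divergence is always non-negative and equals 0 iff P = Q.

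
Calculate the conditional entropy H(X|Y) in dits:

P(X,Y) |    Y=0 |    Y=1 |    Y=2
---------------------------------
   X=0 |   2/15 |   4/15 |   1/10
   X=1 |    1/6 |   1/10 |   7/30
0.2712 dits

Using the chain rule: H(X|Y) = H(X,Y) - H(Y)

First, compute H(X,Y) = 0.7469 dits

Marginal P(Y) = (3/10, 11/30, 1/3)
H(Y) = 0.4757 dits

H(X|Y) = H(X,Y) - H(Y) = 0.7469 - 0.4757 = 0.2712 dits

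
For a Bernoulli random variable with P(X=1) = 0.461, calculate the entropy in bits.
0.9956 bits

The binary entropy function is:
H(p) = -p log(p) - (1-p) log(1-p)

H(0.461) = -0.461 × log_2(0.461) - 0.539 × log_2(0.539)
H(0.461) = 0.9956 bits

Note: Binary entropy is maximized at p=0.5 (H=1 bit) and minimized at p=0 or p=1 (H=0).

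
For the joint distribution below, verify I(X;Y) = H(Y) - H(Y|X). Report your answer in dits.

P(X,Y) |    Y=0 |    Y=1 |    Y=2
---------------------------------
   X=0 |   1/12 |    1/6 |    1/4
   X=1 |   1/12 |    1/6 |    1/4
I(X;Y) = 0.0000 dits

Mutual information has multiple equivalent forms:
- I(X;Y) = H(X) - H(X|Y)
- I(X;Y) = H(Y) - H(Y|X)
- I(X;Y) = H(X) + H(Y) - H(X,Y)

Computing all quantities:
H(X) = 0.3010, H(Y) = 0.4392, H(X,Y) = 0.7403
H(X|Y) = 0.3010, H(Y|X) = 0.4392

Verification:
H(X) - H(X|Y) = 0.3010 - 0.3010 = 0.0000
H(Y) - H(Y|X) = 0.4392 - 0.4392 = 0.0000
H(X) + H(Y) - H(X,Y) = 0.3010 + 0.4392 - 0.7403 = 0.0000

All forms give I(X;Y) = 0.0000 dits. ✓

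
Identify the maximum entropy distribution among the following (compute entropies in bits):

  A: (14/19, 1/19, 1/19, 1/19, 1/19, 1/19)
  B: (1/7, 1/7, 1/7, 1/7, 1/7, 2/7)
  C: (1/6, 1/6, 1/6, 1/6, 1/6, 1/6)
C

For a discrete distribution over n outcomes, entropy is maximized by the uniform distribution.

Computing entropies:
H(A) = 1.4425 bits
H(B) = 2.5216 bits
H(C) = 2.5850 bits

The uniform distribution (where all probabilities equal 1/6) achieves the maximum entropy of log_2(6) = 2.5850 bits.

Distribution C has the highest entropy.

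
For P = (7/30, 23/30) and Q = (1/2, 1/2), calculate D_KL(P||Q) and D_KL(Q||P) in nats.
D_KL(P||Q) = 0.1499, D_KL(Q||P) = 0.1673

KL divergence is not symmetric: D_KL(P||Q) ≠ D_KL(Q||P) in general.

D_KL(P||Q) = 0.1499 nats
D_KL(Q||P) = 0.1673 nats

No, they are not equal!

This asymmetry is why KL divergence is not a true distance metric.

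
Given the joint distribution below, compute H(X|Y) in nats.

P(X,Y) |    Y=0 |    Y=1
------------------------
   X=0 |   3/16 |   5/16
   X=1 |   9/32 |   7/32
0.6754 nats

Using the chain rule: H(X|Y) = H(X,Y) - H(Y)

First, compute H(X,Y) = 1.3666 nats

Marginal P(Y) = (15/32, 17/32)
H(Y) = 0.6912 nats

H(X|Y) = H(X,Y) - H(Y) = 1.3666 - 0.6912 = 0.6754 nats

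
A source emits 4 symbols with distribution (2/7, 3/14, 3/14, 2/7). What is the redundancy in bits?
0.0148 bits

Redundancy measures how far a source is from maximum entropy:
R = H_max - H(X)

Maximum entropy for 4 symbols: H_max = log_2(4) = 2.0000 bits
Actual entropy: H(X) = 1.9852 bits
Redundancy: R = 2.0000 - 1.9852 = 0.0148 bits

This redundancy represents potential for compression: the source could be compressed by 0.0148 bits per symbol.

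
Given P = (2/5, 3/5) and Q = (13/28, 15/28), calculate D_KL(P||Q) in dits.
0.0036 dits

KL divergence: D_KL(P||Q) = Σ p(x) log(p(x)/q(x))

Computing term by term:
  x=0: 2/5 × log_10[(2/5)/(13/28)] = 2/5 × -0.0647 = -0.0259
  x=1: 3/5 × log_10[(3/5)/(15/28)] = 3/5 × 0.0492 = 0.0295

D_KL(P||Q) = 0.0036 dits

Note: KL divergence is always non-negative and equals 0 iff P = Q.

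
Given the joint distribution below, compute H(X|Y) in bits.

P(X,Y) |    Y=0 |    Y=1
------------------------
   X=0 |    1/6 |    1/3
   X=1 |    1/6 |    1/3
1.0000 bits

Using the chain rule: H(X|Y) = H(X,Y) - H(Y)

First, compute H(X,Y) = 1.9183 bits

Marginal P(Y) = (1/3, 2/3)
H(Y) = 0.9183 bits

H(X|Y) = H(X,Y) - H(Y) = 1.9183 - 0.9183 = 1.0000 bits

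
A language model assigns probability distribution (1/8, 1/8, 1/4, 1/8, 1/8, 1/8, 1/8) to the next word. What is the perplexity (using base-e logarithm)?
6.7272

Perplexity is e^H (or exp(H) for natural log).

First, H = -Σ p log p = 1.9062 nats
Perplexity = e^1.9062 = 6.7272

Interpretation: The model's uncertainty is equivalent to choosing uniformly among 6.7 options.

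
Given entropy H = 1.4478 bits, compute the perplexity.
2.7279

Perplexity is 2^H (or exp(H) for natural log).

H = 1.4478 bits
Perplexity = 2^1.4478 = 2.7279

Interpretation: The model's uncertainty is equivalent to choosing uniformly among 2.7 options.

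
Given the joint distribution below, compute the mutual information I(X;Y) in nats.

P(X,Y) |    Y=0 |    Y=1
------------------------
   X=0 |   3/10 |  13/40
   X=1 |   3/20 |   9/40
0.0030 nats

Mutual information: I(X;Y) = H(X) + H(Y) - H(X,Y)

Marginals:
P(X) = (5/8, 3/8), H(X) = 0.6616 nats
P(Y) = (9/20, 11/20), H(Y) = 0.6881 nats

Joint entropy: H(X,Y) = 1.3467 nats

I(X;Y) = 0.6616 + 0.6881 - 1.3467 = 0.0030 nats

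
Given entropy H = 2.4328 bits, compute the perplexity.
5.3994

Perplexity is 2^H (or exp(H) for natural log).

H = 2.4328 bits
Perplexity = 2^2.4328 = 5.3994

Interpretation: The model's uncertainty is equivalent to choosing uniformly among 5.4 options.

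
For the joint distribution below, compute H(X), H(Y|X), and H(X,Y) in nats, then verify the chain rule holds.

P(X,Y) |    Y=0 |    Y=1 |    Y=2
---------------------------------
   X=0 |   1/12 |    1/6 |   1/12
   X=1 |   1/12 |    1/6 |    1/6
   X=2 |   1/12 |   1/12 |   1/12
H(X,Y) = 2.1383, H(X) = 1.0776, H(Y|X) = 1.0608 (all in nats)

Chain rule: H(X,Y) = H(X) + H(Y|X)

Left side — joint entropy directly:
H(X,Y) = -Σ p(x,y) log p(x,y) = 2.1383 nats

Right side — compute H(Y|X) from the conditional distributions:
P(X) = (1/3, 5/12, 1/4), so H(X) = 1.0776 nats
H(Y|X) = Σ_x P(X=x) · H(Y|X=x):
  P(Y|X=0) = (1/4, 1/2, 1/4), H(Y|X=0) = 1.0397, weight P(X=0) = 1/3
  P(Y|X=1) = (1/5, 2/5, 2/5), H(Y|X=1) = 1.0549, weight P(X=1) = 5/12
  P(Y|X=2) = (1/3, 1/3, 1/3), H(Y|X=2) = 1.0986, weight P(X=2) = 1/4
H(Y|X) = 1.0608 nats

H(X) + H(Y|X) = 1.0776 + 1.0608 = 2.1383 nats

Both sides equal 2.1383 nats. ✓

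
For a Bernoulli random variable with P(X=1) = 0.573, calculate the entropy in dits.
0.2964 dits

The binary entropy function is:
H(p) = -p log(p) - (1-p) log(1-p)

H(0.573) = -0.573 × log_10(0.573) - 0.427 × log_10(0.427)
H(0.573) = 0.2964 dits

Note: Binary entropy is maximized at p=0.5 (H=1 bit) and minimized at p=0 or p=1 (H=0).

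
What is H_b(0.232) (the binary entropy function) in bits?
0.7815 bits

The binary entropy function is:
H(p) = -p log(p) - (1-p) log(1-p)

H(0.232) = -0.232 × log_2(0.232) - 0.768 × log_2(0.768)
H(0.232) = 0.7815 bits

Note: Binary entropy is maximized at p=0.5 (H=1 bit) and minimized at p=0 or p=1 (H=0).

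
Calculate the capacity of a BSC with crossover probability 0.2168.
0.2457 bits

For a binary symmetric channel (BSC) with error probability p:
Capacity C = 1 - H(p) bits per symbol

where H(p) = -p log₂(p) - (1-p) log₂(1-p) is the binary entropy function.

H(0.2168) = 0.7543 bits
C = 1 - 0.7543 = 0.2457 bits per symbol

This means we can reliably transmit up to 0.2457 bits of information per channel use.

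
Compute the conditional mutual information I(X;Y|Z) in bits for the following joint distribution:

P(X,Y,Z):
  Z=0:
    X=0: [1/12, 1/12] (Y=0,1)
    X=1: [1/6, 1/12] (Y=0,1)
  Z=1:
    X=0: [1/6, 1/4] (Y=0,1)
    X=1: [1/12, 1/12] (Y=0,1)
0.0118 bits

Conditional mutual information: I(X;Y|Z) = H(X|Z) + H(Y|Z) - H(X,Y|Z)

H(Z) = 0.9799
H(X,Z) = 1.8879 → H(X|Z) = 0.9080
H(Y,Z) = 1.9591 → H(Y|Z) = 0.9793
H(X,Y,Z) = 2.8554 → H(X,Y|Z) = 1.8755

I(X;Y|Z) = 0.9080 + 0.9793 - 1.8755 = 0.0118 bits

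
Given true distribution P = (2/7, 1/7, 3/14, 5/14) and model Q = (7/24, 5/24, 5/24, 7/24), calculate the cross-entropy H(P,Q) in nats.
1.3523 nats

Cross-entropy: H(P,Q) = -Σ p(x) log q(x)

Alternatively: H(P,Q) = H(P) + D_KL(P||Q)
H(P) = 1.3337 nats
D_KL(P||Q) = 0.0186 nats

H(P,Q) = 1.3337 + 0.0186 = 1.3523 nats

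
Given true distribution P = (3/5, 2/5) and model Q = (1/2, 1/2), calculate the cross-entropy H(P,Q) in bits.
1.0000 bits

Cross-entropy: H(P,Q) = -Σ p(x) log q(x)

Alternatively: H(P,Q) = H(P) + D_KL(P||Q)
H(P) = 0.9710 bits
D_KL(P||Q) = 0.0290 bits

H(P,Q) = 0.9710 + 0.0290 = 1.0000 bits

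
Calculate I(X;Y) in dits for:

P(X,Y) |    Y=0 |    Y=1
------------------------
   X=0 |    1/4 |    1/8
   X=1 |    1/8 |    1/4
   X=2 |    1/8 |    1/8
0.0184 dits

Mutual information: I(X;Y) = H(X) + H(Y) - H(X,Y)

Marginals:
P(X) = (3/8, 3/8, 1/4), H(X) = 0.4700 dits
P(Y) = (1/2, 1/2), H(Y) = 0.3010 dits

Joint entropy: H(X,Y) = 0.7526 dits

I(X;Y) = 0.4700 + 0.3010 - 0.7526 = 0.0184 dits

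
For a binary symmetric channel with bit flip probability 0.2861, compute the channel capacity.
0.1364 bits

For a binary symmetric channel (BSC) with error probability p:
Capacity C = 1 - H(p) bits per symbol

where H(p) = -p log₂(p) - (1-p) log₂(1-p) is the binary entropy function.

H(0.2861) = 0.8636 bits
C = 1 - 0.8636 = 0.1364 bits per symbol

This means we can reliably transmit up to 0.1364 bits of information per channel use.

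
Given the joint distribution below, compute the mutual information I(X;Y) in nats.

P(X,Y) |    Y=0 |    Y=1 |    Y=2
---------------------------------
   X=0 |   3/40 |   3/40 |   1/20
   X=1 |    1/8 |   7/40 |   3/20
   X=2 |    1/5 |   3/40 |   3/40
0.0372 nats

Mutual information: I(X;Y) = H(X) + H(Y) - H(X,Y)

Marginals:
P(X) = (1/5, 9/20, 7/20), H(X) = 1.0487 nats
P(Y) = (2/5, 13/40, 11/40), H(Y) = 1.0868 nats

Joint entropy: H(X,Y) = 2.0983 nats

I(X;Y) = 1.0487 + 1.0868 - 2.0983 = 0.0372 nats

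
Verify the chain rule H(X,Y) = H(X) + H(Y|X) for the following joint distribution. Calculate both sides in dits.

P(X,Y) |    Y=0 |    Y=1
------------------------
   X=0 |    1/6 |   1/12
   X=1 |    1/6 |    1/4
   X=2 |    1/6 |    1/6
H(X,Y) = 0.7592, H(X) = 0.4680, H(Y|X) = 0.2912 (all in dits)

Chain rule: H(X,Y) = H(X) + H(Y|X)

Left side — joint entropy directly:
H(X,Y) = -Σ p(x,y) log p(x,y) = 0.7592 dits

Right side — compute H(Y|X) from the conditional distributions:
P(X) = (1/4, 5/12, 1/3), so H(X) = 0.4680 dits
H(Y|X) = Σ_x P(X=x) · H(Y|X=x):
  P(Y|X=0) = (2/3, 1/3), H(Y|X=0) = 0.2764, weight P(X=0) = 1/4
  P(Y|X=1) = (2/5, 3/5), H(Y|X=1) = 0.2923, weight P(X=1) = 5/12
  P(Y|X=2) = (1/2, 1/2), H(Y|X=2) = 0.3010, weight P(X=2) = 1/3
H(Y|X) = 0.2912 dits

H(X) + H(Y|X) = 0.4680 + 0.2912 = 0.7592 dits

Both sides equal 0.7592 dits. ✓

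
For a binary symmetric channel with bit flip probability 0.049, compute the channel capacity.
0.7179 bits

For a binary symmetric channel (BSC) with error probability p:
Capacity C = 1 - H(p) bits per symbol

where H(p) = -p log₂(p) - (1-p) log₂(1-p) is the binary entropy function.

H(0.049) = 0.2821 bits
C = 1 - 0.2821 = 0.7179 bits per symbol

This means we can reliably transmit up to 0.7179 bits of information per channel use.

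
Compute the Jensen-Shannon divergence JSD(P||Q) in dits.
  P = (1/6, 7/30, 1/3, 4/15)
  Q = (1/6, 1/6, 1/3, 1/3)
0.0020 dits

Jensen-Shannon divergence is:
JSD(P||Q) = 0.5 × D_KL(P||M) + 0.5 × D_KL(Q||M)
where M = 0.5 × (P + Q) is the mixture distribution.

M = 0.5 × (1/6, 7/30, 1/3, 4/15) + 0.5 × (1/6, 1/6, 1/3, 1/3) = (1/6, 1/5, 1/3, 3/10)

D_KL(P||M) = 0.0020 dits
D_KL(Q||M) = 0.0021 dits

JSD(P||Q) = 0.5 × 0.0020 + 0.5 × 0.0021 = 0.0020 dits

Unlike KL divergence, JSD is symmetric and bounded: 0 ≤ JSD ≤ log(2).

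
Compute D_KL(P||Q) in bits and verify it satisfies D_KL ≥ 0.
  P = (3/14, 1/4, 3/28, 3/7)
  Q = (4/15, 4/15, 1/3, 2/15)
0.4556 bits

KL divergence satisfies the Gibbs inequality: D_KL(P||Q) ≥ 0 for all distributions P, Q.

D_KL(P||Q) = Σ p(x) log(p(x)/q(x))
Term by term:
  x=0: 3/14 × log_2[(3/14)/(4/15)] = -0.0676
  x=1: 1/4 × log_2[(1/4)/(4/15)] = -0.0233
  x=2: 3/28 × log_2[(3/28)/(1/3)] = -0.1754
  x=3: 3/7 × log_2[(3/7)/(2/15)] = 0.7219
D_KL(P||Q) = 0.4556 bits

D_KL(P||Q) = 0.4556 ≥ 0 ✓

This non-negativity is a fundamental property: relative entropy cannot be negative because it measures how different Q is from P.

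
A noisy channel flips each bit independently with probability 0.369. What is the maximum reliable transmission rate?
0.0501 bits

For a binary symmetric channel (BSC) with error probability p:
Capacity C = 1 - H(p) bits per symbol

where H(p) = -p log₂(p) - (1-p) log₂(1-p) is the binary entropy function.

H(0.369) = 0.9499 bits
C = 1 - 0.9499 = 0.0501 bits per symbol

This means we can reliably transmit up to 0.0501 bits of information per channel use.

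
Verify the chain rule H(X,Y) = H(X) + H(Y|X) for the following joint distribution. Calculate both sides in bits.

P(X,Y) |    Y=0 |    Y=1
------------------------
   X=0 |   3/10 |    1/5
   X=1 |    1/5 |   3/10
H(X,Y) = 1.9710, H(X) = 1.0000, H(Y|X) = 0.9710 (all in bits)

Chain rule: H(X,Y) = H(X) + H(Y|X)

Left side — joint entropy directly:
H(X,Y) = -Σ p(x,y) log p(x,y) = 1.9710 bits

Right side — compute H(Y|X) from the conditional distributions:
P(X) = (1/2, 1/2), so H(X) = 1.0000 bits
H(Y|X) = Σ_x P(X=x) · H(Y|X=x):
  P(Y|X=0) = (3/5, 2/5), H(Y|X=0) = 0.9710, weight P(X=0) = 1/2
  P(Y|X=1) = (2/5, 3/5), H(Y|X=1) = 0.9710, weight P(X=1) = 1/2
H(Y|X) = 0.9710 bits

H(X) + H(Y|X) = 1.0000 + 0.9710 = 1.9710 bits

Both sides equal 1.9710 bits. ✓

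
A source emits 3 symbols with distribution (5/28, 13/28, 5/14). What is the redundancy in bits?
0.0967 bits

Redundancy measures how far a source is from maximum entropy:
R = H_max - H(X)

Maximum entropy for 3 symbols: H_max = log_2(3) = 1.5850 bits
Actual entropy: H(X) = 1.4883 bits
Redundancy: R = 1.5850 - 1.4883 = 0.0967 bits

This redundancy represents potential for compression: the source could be compressed by 0.0967 bits per symbol.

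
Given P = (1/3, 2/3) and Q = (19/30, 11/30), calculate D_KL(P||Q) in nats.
0.1846 nats

KL divergence: D_KL(P||Q) = Σ p(x) log(p(x)/q(x))

Computing term by term:
  x=0: 1/3 × log_e[(1/3)/(19/30)] = 1/3 × -0.6419 = -0.2140
  x=1: 2/3 × log_e[(2/3)/(11/30)] = 2/3 × 0.5978 = 0.3986

D_KL(P||Q) = 0.1846 nats

Note: KL divergence is always non-negative and equals 0 iff P = Q.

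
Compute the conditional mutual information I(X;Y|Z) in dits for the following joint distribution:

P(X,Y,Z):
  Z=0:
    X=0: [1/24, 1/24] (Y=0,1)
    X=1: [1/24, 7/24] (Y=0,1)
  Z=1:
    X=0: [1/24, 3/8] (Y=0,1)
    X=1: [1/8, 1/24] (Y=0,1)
0.0630 dits

Conditional mutual information: I(X;Y|Z) = H(X|Z) + H(Y|Z) - H(X,Y|Z)

H(Z) = 0.2950
H(X,Z) = 0.5371 → H(X|Z) = 0.2421
H(Y,Z) = 0.5371 → H(Y|Z) = 0.2421
H(X,Y,Z) = 0.7162 → H(X,Y|Z) = 0.4213

I(X;Y|Z) = 0.2421 + 0.2421 - 0.4213 = 0.0630 dits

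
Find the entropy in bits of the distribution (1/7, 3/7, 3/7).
1.4488 bits

Shannon entropy is H(X) = -Σ p(x) log p(x).

For P = (1/7, 3/7, 3/7):
H = -1/7 × log_2(1/7) -3/7 × log_2(3/7) -3/7 × log_2(3/7)
H = 1.4488 bits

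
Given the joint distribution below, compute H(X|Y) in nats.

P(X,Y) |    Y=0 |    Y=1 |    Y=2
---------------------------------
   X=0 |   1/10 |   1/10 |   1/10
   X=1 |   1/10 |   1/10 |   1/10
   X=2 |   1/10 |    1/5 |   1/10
1.0751 nats

Using the chain rule: H(X|Y) = H(X,Y) - H(Y)

First, compute H(X,Y) = 2.1640 nats

Marginal P(Y) = (3/10, 2/5, 3/10)
H(Y) = 1.0889 nats

H(X|Y) = H(X,Y) - H(Y) = 2.1640 - 1.0889 = 1.0751 nats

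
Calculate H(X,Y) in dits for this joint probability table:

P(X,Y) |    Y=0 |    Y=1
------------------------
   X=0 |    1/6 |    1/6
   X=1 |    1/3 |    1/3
0.5775 dits

Joint entropy is H(X,Y) = -Σ_{x,y} p(x,y) log p(x,y).

Summing over all non-zero entries:
H(X,Y) = -[1/6·log_10(1/6) + 1/6·log_10(1/6) + 1/3·log_10(1/3) + 1/3·log_10(1/3)]
H(X,Y) = 0.5775 dits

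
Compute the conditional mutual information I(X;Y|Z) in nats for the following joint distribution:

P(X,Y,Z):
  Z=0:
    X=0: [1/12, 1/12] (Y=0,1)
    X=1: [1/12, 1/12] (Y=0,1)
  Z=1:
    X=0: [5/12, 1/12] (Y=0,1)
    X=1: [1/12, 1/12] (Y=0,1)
0.0341 nats

Conditional mutual information: I(X;Y|Z) = H(X|Z) + H(Y|Z) - H(X,Y|Z)

H(Z) = 0.6365
H(X,Z) = 1.2425 → H(X|Z) = 0.6059
H(Y,Z) = 1.2425 → H(Y|Z) = 0.6059
H(X,Y,Z) = 1.8143 → H(X,Y|Z) = 1.1778

I(X;Y|Z) = 0.6059 + 0.6059 - 1.1778 = 0.0341 nats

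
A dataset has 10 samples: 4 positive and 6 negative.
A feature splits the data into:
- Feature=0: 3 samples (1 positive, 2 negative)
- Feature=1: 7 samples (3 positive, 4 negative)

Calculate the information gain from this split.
0.0058 bits

Information Gain = H(Y) - H(Y|Feature)

Before split:
P(positive) = 4/10 = 0.4000
H(Y) = 0.9710 bits

After split:
Feature=0: H = 0.9183 bits (weight = 3/10)
Feature=1: H = 0.9852 bits (weight = 7/10)
H(Y|Feature) = (3/10)×0.9183 + (7/10)×0.9852 = 0.9651 bits

Information Gain = 0.9710 - 0.9651 = 0.0058 bits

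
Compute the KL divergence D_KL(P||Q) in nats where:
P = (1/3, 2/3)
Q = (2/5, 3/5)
0.0095 nats

KL divergence: D_KL(P||Q) = Σ p(x) log(p(x)/q(x))

Computing term by term:
  x=0: 1/3 × log_e[(1/3)/(2/5)] = 1/3 × -0.1823 = -0.0608
  x=1: 2/3 × log_e[(2/3)/(3/5)] = 2/3 × 0.1054 = 0.0702

D_KL(P||Q) = 0.0095 nats

Note: KL divergence is always non-negative and equals 0 iff P = Q.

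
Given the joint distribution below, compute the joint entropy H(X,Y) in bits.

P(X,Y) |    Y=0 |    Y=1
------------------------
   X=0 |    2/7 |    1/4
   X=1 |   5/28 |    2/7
1.9766 bits

Joint entropy is H(X,Y) = -Σ_{x,y} p(x,y) log p(x,y).

Summing over all non-zero entries:
H(X,Y) = -[2/7·log_2(2/7) + 1/4·log_2(1/4) + 5/28·log_2(5/28) + 2/7·log_2(2/7)]
H(X,Y) = 1.9766 bits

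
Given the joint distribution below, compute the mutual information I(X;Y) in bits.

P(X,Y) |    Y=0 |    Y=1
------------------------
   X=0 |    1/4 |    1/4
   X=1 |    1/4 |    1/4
0.0000 bits

Mutual information: I(X;Y) = H(X) + H(Y) - H(X,Y)

Marginals:
P(X) = (1/2, 1/2), H(X) = 1.0000 bits
P(Y) = (1/2, 1/2), H(Y) = 1.0000 bits

Joint entropy: H(X,Y) = 2.0000 bits

I(X;Y) = 1.0000 + 1.0000 - 2.0000 = 0.0000 bits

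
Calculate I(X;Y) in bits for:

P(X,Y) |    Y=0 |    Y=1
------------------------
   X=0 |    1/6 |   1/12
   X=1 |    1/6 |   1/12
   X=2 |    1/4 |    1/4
0.0207 bits

Mutual information: I(X;Y) = H(X) + H(Y) - H(X,Y)

Marginals:
P(X) = (1/4, 1/4, 1/2), H(X) = 1.5000 bits
P(Y) = (7/12, 5/12), H(Y) = 0.9799 bits

Joint entropy: H(X,Y) = 2.4591 bits

I(X;Y) = 1.5000 + 0.9799 - 2.4591 = 0.0207 bits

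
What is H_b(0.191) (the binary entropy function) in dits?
0.2118 dits

The binary entropy function is:
H(p) = -p log(p) - (1-p) log(1-p)

H(0.191) = -0.191 × log_10(0.191) - 0.809 × log_10(0.809)
H(0.191) = 0.2118 dits

Note: Binary entropy is maximized at p=0.5 (H=1 bit) and minimized at p=0 or p=1 (H=0).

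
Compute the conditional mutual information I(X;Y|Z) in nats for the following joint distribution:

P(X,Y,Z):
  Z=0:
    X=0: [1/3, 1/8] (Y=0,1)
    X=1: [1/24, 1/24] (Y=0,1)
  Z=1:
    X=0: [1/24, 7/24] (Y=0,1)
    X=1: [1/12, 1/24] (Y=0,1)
0.0714 nats

Conditional mutual information: I(X;Y|Z) = H(X|Z) + H(Y|Z) - H(X,Y|Z)

H(Z) = 0.6897
H(X,Z) = 1.1908 → H(X|Z) = 0.5011
H(Y,Z) = 1.2926 → H(Y|Z) = 0.6029
H(X,Y,Z) = 1.7223 → H(X,Y|Z) = 1.0326

I(X;Y|Z) = 0.5011 + 0.6029 - 1.0326 = 0.0714 nats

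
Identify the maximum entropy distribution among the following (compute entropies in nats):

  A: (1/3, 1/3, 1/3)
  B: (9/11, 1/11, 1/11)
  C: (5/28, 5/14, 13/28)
A

For a discrete distribution over n outcomes, entropy is maximized by the uniform distribution.

Computing entropies:
H(A) = 1.0986 nats
H(B) = 0.6002 nats
H(C) = 1.0316 nats

The uniform distribution (where all probabilities equal 1/3) achieves the maximum entropy of log_e(3) = 1.0986 nats.

Distribution A has the highest entropy.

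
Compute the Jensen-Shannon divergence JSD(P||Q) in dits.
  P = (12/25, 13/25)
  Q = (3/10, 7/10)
0.0074 dits

Jensen-Shannon divergence is:
JSD(P||Q) = 0.5 × D_KL(P||M) + 0.5 × D_KL(Q||M)
where M = 0.5 × (P + Q) is the mixture distribution.

M = 0.5 × (12/25, 13/25) + 0.5 × (3/10, 7/10) = (0.39, 0.61)

D_KL(P||M) = 0.0072 dits
D_KL(Q||M) = 0.0077 dits

JSD(P||Q) = 0.5 × 0.0072 + 0.5 × 0.0077 = 0.0074 dits

Unlike KL divergence, JSD is symmetric and bounded: 0 ≤ JSD ≤ log(2).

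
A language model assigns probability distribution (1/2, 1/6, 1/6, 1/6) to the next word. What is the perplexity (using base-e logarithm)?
3.4641

Perplexity is e^H (or exp(H) for natural log).

First, H = -Σ p log p = 1.2425 nats
Perplexity = e^1.2425 = 3.4641

Interpretation: The model's uncertainty is equivalent to choosing uniformly among 3.5 options.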